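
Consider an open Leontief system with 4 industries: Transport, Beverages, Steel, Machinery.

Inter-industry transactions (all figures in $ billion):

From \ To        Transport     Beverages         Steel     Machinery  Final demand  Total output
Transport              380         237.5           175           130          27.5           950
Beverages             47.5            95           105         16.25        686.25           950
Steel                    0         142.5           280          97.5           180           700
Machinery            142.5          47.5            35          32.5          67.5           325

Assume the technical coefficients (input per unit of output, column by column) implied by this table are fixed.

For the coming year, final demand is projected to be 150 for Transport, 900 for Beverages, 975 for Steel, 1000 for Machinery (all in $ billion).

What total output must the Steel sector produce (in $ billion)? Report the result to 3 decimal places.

Technical coefficients a_ij = z_ij / X_j:
  a_11 = 380/950 = 0.40, a_21 = 47.5/950 = 0.05, a_31 = 0/950 = 0.00, a_41 = 142.5/950 = 0.15
  a_12 = 237.5/950 = 0.25, a_22 = 95/950 = 0.10, a_32 = 142.5/950 = 0.15, a_42 = 47.5/950 = 0.05
  a_13 = 175/700 = 0.25, a_23 = 105/700 = 0.15, a_33 = 280/700 = 0.40, a_43 = 35/700 = 0.05
  a_14 = 130/325 = 0.40, a_24 = 16.25/325 = 0.05, a_34 = 97.5/325 = 0.30, a_44 = 32.5/325 = 0.10
I − A =
  [   0.60    -0.25    -0.25    -0.40]
  [  -0.05     0.90    -0.15    -0.05]
  [   0.00    -0.15     0.60    -0.30]
  [  -0.15    -0.05    -0.05     0.90]
Compute the cofactors C_ij = (−1)^(i+j)·(3×3 minor ij) of I−A; the adjugate is their transpose:
adj(I−A) = Cᵀ =
  [ 0.448125   0.183750   0.257250   0.295125]
  [ 0.037500   0.267750   0.087625   0.060750]
  [ 0.049125   0.092250   0.416375   0.165750]
  [ 0.079500   0.050625   0.070875   0.301125]
det(I−A) = Σ_j (I−A)_1j·C_1j = (0.60)(0.448125) + (-0.25)(0.037500) + (-0.25)(0.049125) + (-0.40)(0.079500) = 0.21541875
(I − A)⁻¹ = adj(I−A) / det(I−A) ≈
  [   2.0803     0.8530     1.1942     1.3700]
  [   0.1741     1.2429     0.4068     0.2820]
  [   0.2280     0.4282     1.9329     0.7694]
  [   0.3690     0.2350     0.3290     1.3979]
x = (I − A)⁻¹ d = adj(I−A)·d / det(I−A), with det(I−A) = 0.21541875:
  x_1 = (0.448125·150 + 0.183750·900 + 0.257250·975 + 0.295125·1000) / 0.21541875 = 778.5375 / 0.21541875 ≈ 3614.066
  x_2 = (0.037500·150 + 0.267750·900 + 0.087625·975 + 0.060750·1000) / 0.21541875 = 392.784375 / 0.21541875 ≈ 1823.353
  x_3 = (0.049125·150 + 0.092250·900 + 0.416375·975 + 0.165750·1000) / 0.21541875 = 662.109375 / 0.21541875 ≈ 3073.592
  x_4 = (0.079500·150 + 0.050625·900 + 0.070875·975 + 0.301125·1000) / 0.21541875 = 427.715625 / 0.21541875 ≈ 1985.508

x_3 = 3073.592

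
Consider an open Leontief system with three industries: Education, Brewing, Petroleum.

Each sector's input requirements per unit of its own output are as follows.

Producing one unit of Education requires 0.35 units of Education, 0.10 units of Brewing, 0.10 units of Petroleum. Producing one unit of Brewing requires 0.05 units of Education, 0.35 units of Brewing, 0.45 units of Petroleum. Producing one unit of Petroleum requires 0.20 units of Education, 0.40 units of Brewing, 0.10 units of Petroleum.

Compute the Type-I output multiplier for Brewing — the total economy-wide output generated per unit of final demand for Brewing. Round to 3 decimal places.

I − A =
  [   0.65    -0.05    -0.20]
  [  -0.10     0.65    -0.40]
  [  -0.10    -0.45     0.90]
Cofactors of I−A, C_ij = (−1)^(i+j)·(minor ij) (rows/columns in the sector order above):
  C_11 = (0.65)(0.90) − (-0.40)(-0.45) = 0.4050
  C_12 = −[(-0.10)(0.90) − (-0.40)(-0.10)] = 0.1300
  C_13 = (-0.10)(-0.45) − (0.65)(-0.10) = 0.1100
  C_21 = −[(-0.05)(0.90) − (-0.20)(-0.45)] = 0.1350
  C_22 = (0.65)(0.90) − (-0.20)(-0.10) = 0.5650
  C_23 = −[(0.65)(-0.45) − (-0.05)(-0.10)] = 0.2975
  C_31 = (-0.05)(-0.40) − (-0.20)(0.65) = 0.1500
  C_32 = −[(0.65)(-0.40) − (-0.20)(-0.10)] = 0.2800
  C_33 = (0.65)(0.65) − (-0.05)(-0.10) = 0.4175
det(I−A) = Σ_j (I−A)_1j·C_1j = (0.65)(0.4050) + (-0.05)(0.1300) + (-0.20)(0.1100) = 0.23475
adj(I−A) = Cᵀ =
  [ 0.4050   0.1350   0.1500]
  [ 0.1300   0.5650   0.2800]
  [ 0.1100   0.2975   0.4175]
(I − A)⁻¹ = adj(I−A) / det(I−A) ≈
  [   1.7252     0.5751     0.6390]
  [   0.5538     2.4068     1.1928]
  [   0.4686     1.2673     1.7785]
The output multiplier for sector j is the column-j sum of the Leontief inverse (I − A)⁻¹ = adj(I−A) / det(I−A).
Column 2 of adj(I−A): (0.1350, 0.5650, 0.2975); det(I−A) = 0.23475.
m_2 = (0.1350 + 0.5650 + 0.2975) / 0.23475 = 0.9975 / 0.23475 ≈ 4.249.

m_2 = 4.249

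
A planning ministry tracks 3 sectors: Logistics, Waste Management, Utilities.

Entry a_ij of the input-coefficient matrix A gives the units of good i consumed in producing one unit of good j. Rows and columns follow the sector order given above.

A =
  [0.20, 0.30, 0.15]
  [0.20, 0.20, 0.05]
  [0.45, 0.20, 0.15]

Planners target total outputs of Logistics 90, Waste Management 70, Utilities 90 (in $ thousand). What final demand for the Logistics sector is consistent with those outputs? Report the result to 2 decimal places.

I − A =
  [   0.80    -0.30    -0.15]
  [  -0.20     0.80    -0.05]
  [  -0.45    -0.20     0.85]
d = (I − A) x:
  d_L = (+0.80)·90 + (-0.30)·70 + (-0.15)·90 = 37.50
  d_W = (-0.20)·90 + (+0.80)·70 + (-0.05)·90 = 33.50
  d_U = (-0.45)·90 + (-0.20)·70 + (+0.85)·90 = 22.00

d_L = 37.50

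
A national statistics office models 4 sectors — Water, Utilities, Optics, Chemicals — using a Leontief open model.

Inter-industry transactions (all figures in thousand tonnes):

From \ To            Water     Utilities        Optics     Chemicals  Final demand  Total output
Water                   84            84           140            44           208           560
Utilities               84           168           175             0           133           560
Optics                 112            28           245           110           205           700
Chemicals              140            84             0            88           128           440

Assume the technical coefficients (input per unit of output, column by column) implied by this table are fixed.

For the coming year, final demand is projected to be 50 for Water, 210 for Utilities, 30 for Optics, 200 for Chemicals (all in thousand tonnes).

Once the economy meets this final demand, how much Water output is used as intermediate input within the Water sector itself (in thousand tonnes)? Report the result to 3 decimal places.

z_11 = 40.470

Technical coefficients a_ij = z_ij / X_j:
  a_11 = 84/560 = 0.15, a_21 = 84/560 = 0.15, a_31 = 112/560 = 0.20, a_41 = 140/560 = 0.25
  a_12 = 84/560 = 0.15, a_22 = 168/560 = 0.30, a_32 = 28/560 = 0.05, a_42 = 84/560 = 0.15
  a_13 = 140/700 = 0.20, a_23 = 175/700 = 0.25, a_33 = 245/700 = 0.35, a_43 = 0/700 = 0.00
  a_14 = 44/440 = 0.10, a_24 = 0/440 = 0.00, a_34 = 110/440 = 0.25, a_44 = 88/440 = 0.20
I − A =
  [   0.85    -0.15    -0.20    -0.10]
  [  -0.15     0.70    -0.25     0.00]
  [  -0.20    -0.05     0.65    -0.25]
  [  -0.25    -0.15     0.00     0.80]
Compute the cofactors C_ij = (−1)^(i+j)·(3×3 minor ij) of I−A; the adjugate is their transpose:
adj(I−A) = Cᵀ =
  [ 0.344625   0.103250   0.145750   0.088625]
  [ 0.133625   0.381250   0.187750   0.075375]
  [ 0.167375   0.101000   0.438250   0.157875]
  [ 0.132750   0.103750   0.080750   0.324500]
det(I−A) = Σ_j (I−A)_1j·C_1j = (0.85)(0.344625) + (-0.15)(0.133625) + (-0.20)(0.167375) + (-0.10)(0.132750) = 0.2261375
(I − A)⁻¹ = adj(I−A) / det(I−A) ≈
  [   1.5240     0.4566     0.6445     0.3919]
  [   0.5909     1.6859     0.8302     0.3333]
  [   0.7401     0.4466     1.9380     0.6981]
  [   0.5870     0.4588     0.3571     1.4350]
First solve x = (I − A)⁻¹ d = adj(I−A)·d / det(I−A); in particular x_1 = (0.344625·50 + 0.103250·210 + 0.145750·30 + 0.088625·200) / 0.2261375 = 61.01125 / 0.2261375 ≈ 269.79714.
Intermediate flow from 1 to 1: z_11 = a_11 · x_1 = 0.15 × 61.01125 / 0.2261375 = 9.1516875 / 0.2261375 ≈ 40.470.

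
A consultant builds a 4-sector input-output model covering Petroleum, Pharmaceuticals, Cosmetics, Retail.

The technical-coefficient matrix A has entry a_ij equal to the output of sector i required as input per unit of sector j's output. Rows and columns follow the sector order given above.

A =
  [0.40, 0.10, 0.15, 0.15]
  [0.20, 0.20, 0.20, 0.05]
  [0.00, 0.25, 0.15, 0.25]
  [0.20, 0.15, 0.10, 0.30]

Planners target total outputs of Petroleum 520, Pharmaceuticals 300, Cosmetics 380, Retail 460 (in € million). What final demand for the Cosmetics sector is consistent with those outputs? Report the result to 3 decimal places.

d_3 = 133.000

I − A =
  [   0.60    -0.10    -0.15    -0.15]
  [  -0.20     0.80    -0.20    -0.05]
  [   0.00    -0.25     0.85    -0.25]
  [  -0.20    -0.15    -0.10     0.70]
d = (I − A) x:
  d_1 = (+0.60)·520 + (-0.10)·300 + (-0.15)·380 + (-0.15)·460 = 156.000
  d_2 = (-0.20)·520 + (+0.80)·300 + (-0.20)·380 + (-0.05)·460 = 37.000
  d_3 = (+0.00)·520 + (-0.25)·300 + (+0.85)·380 + (-0.25)·460 = 133.000
  d_4 = (-0.20)·520 + (-0.15)·300 + (-0.10)·380 + (+0.70)·460 = 135.000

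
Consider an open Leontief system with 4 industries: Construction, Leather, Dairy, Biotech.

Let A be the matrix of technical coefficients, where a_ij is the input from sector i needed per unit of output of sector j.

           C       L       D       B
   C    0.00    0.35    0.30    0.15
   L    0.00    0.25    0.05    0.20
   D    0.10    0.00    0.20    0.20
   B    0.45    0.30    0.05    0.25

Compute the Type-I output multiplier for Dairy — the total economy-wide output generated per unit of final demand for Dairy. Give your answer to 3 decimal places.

m_D = 2.892

I − A =
  [   1.00    -0.35    -0.30    -0.15]
  [   0.00     0.75    -0.05    -0.20]
  [  -0.10     0.00     0.80    -0.20]
  [  -0.45    -0.30    -0.05     0.75]
Compute the cofactors C_ij = (−1)^(i+j)·(3×3 minor ij) of I−A; the adjugate is their transpose:
adj(I−A) = Cᵀ =
  [ 0.391500   0.260500   0.175250   0.194500]
  [ 0.081250   0.485750   0.071125   0.164750]
  [ 0.117750   0.122250   0.420375   0.168250]
  [ 0.275250   0.358750   0.161625   0.575750]
det(I−A) = Σ_j (I−A)_1j·C_1j = (1.00)(0.391500) + (-0.35)(0.081250) + (-0.30)(0.117750) + (-0.15)(0.275250) = 0.28645
(I − A)⁻¹ = adj(I−A) / det(I−A) ≈
  [   1.3667     0.9094     0.6118     0.6790]
  [   0.2836     1.6958     0.2483     0.5751]
  [   0.4111     0.4268     1.4675     0.5874]
  [   0.9609     1.2524     0.5642     2.0099]
The output multiplier for sector j is the column-j sum of the Leontief inverse (I − A)⁻¹ = adj(I−A) / det(I−A).
Column D of adj(I−A): (0.175250, 0.071125, 0.420375, 0.161625); det(I−A) = 0.28645.
m_D = (0.175250 + 0.071125 + 0.420375 + 0.161625) / 0.28645 = 0.828375 / 0.28645 ≈ 2.892.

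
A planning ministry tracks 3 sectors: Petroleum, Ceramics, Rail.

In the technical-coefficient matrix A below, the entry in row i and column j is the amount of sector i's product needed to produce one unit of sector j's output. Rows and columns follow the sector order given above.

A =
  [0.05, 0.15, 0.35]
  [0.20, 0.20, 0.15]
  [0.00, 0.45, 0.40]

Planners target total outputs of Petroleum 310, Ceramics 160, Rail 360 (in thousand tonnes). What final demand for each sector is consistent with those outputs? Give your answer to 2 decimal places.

d_P = 144.50, d_C = 12.00, d_R = 144.00

I − A =
  [   0.95    -0.15    -0.35]
  [  -0.20     0.80    -0.15]
  [   0.00    -0.45     0.60]
d = (I − A) x:
  d_P = (+0.95)·310 + (-0.15)·160 + (-0.35)·360 = 144.50
  d_C = (-0.20)·310 + (+0.80)·160 + (-0.15)·360 = 12.00
  d_R = (+0.00)·310 + (-0.45)·160 + (+0.60)·360 = 144.00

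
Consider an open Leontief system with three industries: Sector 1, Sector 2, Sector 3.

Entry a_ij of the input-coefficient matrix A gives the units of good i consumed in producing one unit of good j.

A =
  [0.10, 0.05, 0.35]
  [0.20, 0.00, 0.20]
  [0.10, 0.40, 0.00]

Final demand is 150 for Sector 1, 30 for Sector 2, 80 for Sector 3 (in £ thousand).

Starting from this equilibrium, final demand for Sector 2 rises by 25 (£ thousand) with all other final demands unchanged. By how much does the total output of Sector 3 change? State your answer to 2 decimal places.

I − A =
  [   0.90    -0.05    -0.35]
  [  -0.20     1.00    -0.20]
  [  -0.10    -0.40     1.00]
Cofactors of I−A, C_ij = (−1)^(i+j)·(minor ij) (rows/columns in the sector order above):
  C_11 = (1.00)(1.00) − (-0.20)(-0.40) = 0.9200
  C_12 = −[(-0.20)(1.00) − (-0.20)(-0.10)] = 0.2200
  C_13 = (-0.20)(-0.40) − (1.00)(-0.10) = 0.1800
  C_21 = −[(-0.05)(1.00) − (-0.35)(-0.40)] = 0.1900
  C_22 = (0.90)(1.00) − (-0.35)(-0.10) = 0.8650
  C_23 = −[(0.90)(-0.40) − (-0.05)(-0.10)] = 0.3650
  C_31 = (-0.05)(-0.20) − (-0.35)(1.00) = 0.3600
  C_32 = −[(0.90)(-0.20) − (-0.35)(-0.20)] = 0.2500
  C_33 = (0.90)(1.00) − (-0.05)(-0.20) = 0.8900
det(I−A) = Σ_j (I−A)_1j·C_1j = (0.90)(0.9200) + (-0.05)(0.2200) + (-0.35)(0.1800) = 0.7540
adj(I−A) = Cᵀ =
  [ 0.9200   0.1900   0.3600]
  [ 0.2200   0.8650   0.2500]
  [ 0.1800   0.3650   0.8900]
(I − A)⁻¹ = adj(I−A) / det(I−A) ≈
  [   1.2202     0.2520     0.4775]
  [   0.2918     1.1472     0.3316]
  [   0.2387     0.4841     1.1804]
Δx = (I − A)⁻¹ Δd with Δd having +25 in the Sector 2 component and 0 elsewhere.
So Δx_3 = L_32 · (+25), where L_32 = adj(I−A)_32 / det(I−A) = 0.3650 / 0.7540.
Δx_3 = 0.3650 × (+25) / 0.7540 = 9.125 / 0.7540 ≈ 12.10.

Δx_3 = 12.10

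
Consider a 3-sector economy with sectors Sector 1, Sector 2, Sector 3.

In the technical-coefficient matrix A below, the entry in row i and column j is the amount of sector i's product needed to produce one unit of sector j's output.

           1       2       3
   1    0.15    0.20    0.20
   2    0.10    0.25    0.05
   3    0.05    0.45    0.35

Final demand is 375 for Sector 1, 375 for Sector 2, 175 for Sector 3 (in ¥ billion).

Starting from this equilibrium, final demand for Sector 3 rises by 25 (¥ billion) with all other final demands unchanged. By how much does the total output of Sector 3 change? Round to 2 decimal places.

I − A =
  [   0.85    -0.20    -0.20]
  [  -0.10     0.75    -0.05]
  [  -0.05    -0.45     0.65]
Cofactors of I−A, C_ij = (−1)^(i+j)·(minor ij) (rows/columns in the sector order above):
  C_11 = (0.75)(0.65) − (-0.05)(-0.45) = 0.4650
  C_12 = −[(-0.10)(0.65) − (-0.05)(-0.05)] = 0.0675
  C_13 = (-0.10)(-0.45) − (0.75)(-0.05) = 0.0825
  C_21 = −[(-0.20)(0.65) − (-0.20)(-0.45)] = 0.2200
  C_22 = (0.85)(0.65) − (-0.20)(-0.05) = 0.5425
  C_23 = −[(0.85)(-0.45) − (-0.20)(-0.05)] = 0.3925
  C_31 = (-0.20)(-0.05) − (-0.20)(0.75) = 0.1600
  C_32 = −[(0.85)(-0.05) − (-0.20)(-0.10)] = 0.0625
  C_33 = (0.85)(0.75) − (-0.20)(-0.10) = 0.6175
det(I−A) = Σ_j (I−A)_1j·C_1j = (0.85)(0.4650) + (-0.20)(0.0675) + (-0.20)(0.0825) = 0.36525
adj(I−A) = Cᵀ =
  [ 0.4650   0.2200   0.1600]
  [ 0.0675   0.5425   0.0625]
  [ 0.0825   0.3925   0.6175]
(I − A)⁻¹ = adj(I−A) / det(I−A) ≈
  [   1.2731     0.6023     0.4381]
  [   0.1848     1.4853     0.1711]
  [   0.2259     1.0746     1.6906]
Δx = (I − A)⁻¹ Δd with Δd having +25 in the Sector 3 component and 0 elsewhere.
So Δx_3 = L_33 · (+25), where L_33 = adj(I−A)_33 / det(I−A) = 0.6175 / 0.36525.
Δx_3 = 0.6175 × (+25) / 0.36525 = 15.4375 / 0.36525 ≈ 42.27.

Δx_3 = 42.27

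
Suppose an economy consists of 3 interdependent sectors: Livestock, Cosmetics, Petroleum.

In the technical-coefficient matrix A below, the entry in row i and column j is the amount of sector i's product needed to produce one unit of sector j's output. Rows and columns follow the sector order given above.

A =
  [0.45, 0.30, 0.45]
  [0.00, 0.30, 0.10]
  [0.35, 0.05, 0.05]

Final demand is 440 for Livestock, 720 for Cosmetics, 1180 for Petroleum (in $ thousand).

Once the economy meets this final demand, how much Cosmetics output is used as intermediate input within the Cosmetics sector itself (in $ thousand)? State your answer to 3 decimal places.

I − A =
  [   0.55    -0.30    -0.45]
  [   0.00     0.70    -0.10]
  [  -0.35    -0.05     0.95]
Cofactors of I−A, C_ij = (−1)^(i+j)·(minor ij) (rows/columns in the sector order above):
  C_11 = (0.70)(0.95) − (-0.10)(-0.05) = 0.6600
  C_12 = −[(0.00)(0.95) − (-0.10)(-0.35)] = 0.0350
  C_13 = (0.00)(-0.05) − (0.70)(-0.35) = 0.2450
  C_21 = −[(-0.30)(0.95) − (-0.45)(-0.05)] = 0.3075
  C_22 = (0.55)(0.95) − (-0.45)(-0.35) = 0.3650
  C_23 = −[(0.55)(-0.05) − (-0.30)(-0.35)] = 0.1325
  C_31 = (-0.30)(-0.10) − (-0.45)(0.70) = 0.3450
  C_32 = −[(0.55)(-0.10) − (-0.45)(0.00)] = 0.0550
  C_33 = (0.55)(0.70) − (-0.30)(0.00) = 0.3850
det(I−A) = Σ_j (I−A)_1j·C_1j = (0.55)(0.6600) + (-0.30)(0.0350) + (-0.45)(0.2450) = 0.24225
adj(I−A) = Cᵀ =
  [ 0.6600   0.3075   0.3450]
  [ 0.0350   0.3650   0.0550]
  [ 0.2450   0.1325   0.3850]
(I − A)⁻¹ = adj(I−A) / det(I−A) ≈
  [   2.7245     1.2693     1.4241]
  [   0.1445     1.5067     0.2270]
  [   1.0114     0.5470     1.5893]
First solve x = (I − A)⁻¹ d = adj(I−A)·d / det(I−A); in particular x_2 = (0.0350·440 + 0.3650·720 + 0.0550·1180) / 0.24225 = 343.10 / 0.24225 ≈ 1416.30547.
Intermediate flow from 2 to 2: z_22 = a_22 · x_2 = 0.30 × 343.10 / 0.24225 = 102.93 / 0.24225 ≈ 424.892.

z_22 = 424.892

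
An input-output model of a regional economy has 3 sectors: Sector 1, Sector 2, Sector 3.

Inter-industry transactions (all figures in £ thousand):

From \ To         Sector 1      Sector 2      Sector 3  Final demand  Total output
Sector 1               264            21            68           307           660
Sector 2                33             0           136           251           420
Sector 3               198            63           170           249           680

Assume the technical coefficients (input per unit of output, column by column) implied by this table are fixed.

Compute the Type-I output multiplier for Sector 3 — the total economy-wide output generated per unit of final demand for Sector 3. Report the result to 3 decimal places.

m_3 = 2.100

Technical coefficients a_ij = z_ij / X_j:
  a_11 = 264/660 = 0.40, a_21 = 33/660 = 0.05, a_31 = 198/660 = 0.30
  a_12 = 21/420 = 0.05, a_22 = 0/420 = 0.00, a_32 = 63/420 = 0.15
  a_13 = 68/680 = 0.10, a_23 = 136/680 = 0.20, a_33 = 170/680 = 0.25
I − A =
  [   0.60    -0.05    -0.10]
  [  -0.05     1.00    -0.20]
  [  -0.30    -0.15     0.75]
Cofactors of I−A, C_ij = (−1)^(i+j)·(minor ij) (rows/columns in the sector order above):
  C_11 = (1.00)(0.75) − (-0.20)(-0.15) = 0.7200
  C_12 = −[(-0.05)(0.75) − (-0.20)(-0.30)] = 0.0975
  C_13 = (-0.05)(-0.15) − (1.00)(-0.30) = 0.3075
  C_21 = −[(-0.05)(0.75) − (-0.10)(-0.15)] = 0.0525
  C_22 = (0.60)(0.75) − (-0.10)(-0.30) = 0.4200
  C_23 = −[(0.60)(-0.15) − (-0.05)(-0.30)] = 0.1050
  C_31 = (-0.05)(-0.20) − (-0.10)(1.00) = 0.1100
  C_32 = −[(0.60)(-0.20) − (-0.10)(-0.05)] = 0.1250
  C_33 = (0.60)(1.00) − (-0.05)(-0.05) = 0.5975
det(I−A) = Σ_j (I−A)_1j·C_1j = (0.60)(0.7200) + (-0.05)(0.0975) + (-0.10)(0.3075) = 0.396375
adj(I−A) = Cᵀ =
  [ 0.7200   0.0525   0.1100]
  [ 0.0975   0.4200   0.1250]
  [ 0.3075   0.1050   0.5975]
(I − A)⁻¹ = adj(I−A) / det(I−A) ≈
  [   1.8165     0.1325     0.2775]
  [   0.2460     1.0596     0.3154]
  [   0.7758     0.2649     1.5074]
The output multiplier for sector j is the column-j sum of the Leontief inverse (I − A)⁻¹ = adj(I−A) / det(I−A).
Column 3 of adj(I−A): (0.1100, 0.1250, 0.5975); det(I−A) = 0.396375.
m_3 = (0.1100 + 0.1250 + 0.5975) / 0.396375 = 0.8325 / 0.396375 ≈ 2.100.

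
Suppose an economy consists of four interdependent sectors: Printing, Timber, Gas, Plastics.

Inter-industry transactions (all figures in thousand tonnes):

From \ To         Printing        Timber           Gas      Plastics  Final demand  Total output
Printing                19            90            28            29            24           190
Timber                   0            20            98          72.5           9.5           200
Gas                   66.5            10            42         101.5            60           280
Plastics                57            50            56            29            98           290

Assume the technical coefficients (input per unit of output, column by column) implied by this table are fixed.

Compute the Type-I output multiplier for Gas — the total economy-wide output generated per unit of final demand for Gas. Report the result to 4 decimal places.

m_3 = 5.0497

Technical coefficients a_ij = z_ij / X_j:
  a_11 = 19/190 = 0.10, a_21 = 0/190 = 0.00, a_31 = 66.5/190 = 0.35, a_41 = 57/190 = 0.30
  a_12 = 90/200 = 0.45, a_22 = 20/200 = 0.10, a_32 = 10/200 = 0.05, a_42 = 50/200 = 0.25
  a_13 = 28/280 = 0.10, a_23 = 98/280 = 0.35, a_33 = 42/280 = 0.15, a_43 = 56/280 = 0.20
  a_14 = 29/290 = 0.10, a_24 = 72.5/290 = 0.25, a_34 = 101.5/290 = 0.35, a_44 = 29/290 = 0.10
I − A =
  [   0.90    -0.45    -0.10    -0.10]
  [   0.00     0.90    -0.35    -0.25]
  [  -0.35    -0.05     0.85    -0.35]
  [  -0.30    -0.25    -0.20     0.90]
Compute the cofactors C_ij = (−1)^(i+j)·(3×3 minor ij) of I−A; the adjugate is their transpose:
adj(I−A) = Cᵀ =
  [ 0.523500   0.348250   0.265750   0.258250]
  [ 0.228250   0.551000   0.325500   0.305000]
  [ 0.359875   0.315500   0.612000   0.365625]
  [ 0.317875   0.339250   0.315000   0.586125]
det(I−A) = Σ_j (I−A)_1j·C_1j = (0.90)(0.523500) + (-0.45)(0.228250) + (-0.10)(0.359875) + (-0.10)(0.317875) = 0.3006625
(I − A)⁻¹ = adj(I−A) / det(I−A) ≈
  [   1.74115     1.15828     0.88388     0.85894]
  [   0.75916     1.83262     1.08261     1.01443]
  [   1.19694     1.04935     2.03550     1.21606]
  [   1.05725     1.12834     1.04769     1.94944]
The output multiplier for sector j is the column-j sum of the Leontief inverse (I − A)⁻¹ = adj(I−A) / det(I−A).
Column 3 of adj(I−A): (0.265750, 0.325500, 0.612000, 0.315000); det(I−A) = 0.3006625.
m_3 = (0.265750 + 0.325500 + 0.612000 + 0.315000) / 0.3006625 = 1.51825 / 0.3006625 ≈ 5.0497.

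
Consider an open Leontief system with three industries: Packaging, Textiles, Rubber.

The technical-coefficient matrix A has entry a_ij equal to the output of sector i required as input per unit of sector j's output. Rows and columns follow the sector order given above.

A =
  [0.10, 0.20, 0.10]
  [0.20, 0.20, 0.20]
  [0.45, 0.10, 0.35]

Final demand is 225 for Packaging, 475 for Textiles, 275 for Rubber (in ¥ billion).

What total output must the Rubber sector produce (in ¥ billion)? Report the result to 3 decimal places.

I − A =
  [   0.90    -0.20    -0.10]
  [  -0.20     0.80    -0.20]
  [  -0.45    -0.10     0.65]
Cofactors of I−A, C_ij = (−1)^(i+j)·(minor ij) (rows/columns in the sector order above):
  C_11 = (0.80)(0.65) − (-0.20)(-0.10) = 0.5000
  C_12 = −[(-0.20)(0.65) − (-0.20)(-0.45)] = 0.2200
  C_13 = (-0.20)(-0.10) − (0.80)(-0.45) = 0.3800
  C_21 = −[(-0.20)(0.65) − (-0.10)(-0.10)] = 0.1400
  C_22 = (0.90)(0.65) − (-0.10)(-0.45) = 0.5400
  C_23 = −[(0.90)(-0.10) − (-0.20)(-0.45)] = 0.1800
  C_31 = (-0.20)(-0.20) − (-0.10)(0.80) = 0.1200
  C_32 = −[(0.90)(-0.20) − (-0.10)(-0.20)] = 0.2000
  C_33 = (0.90)(0.80) − (-0.20)(-0.20) = 0.6800
det(I−A) = Σ_j (I−A)_1j·C_1j = (0.90)(0.5000) + (-0.20)(0.2200) + (-0.10)(0.3800) = 0.3680
adj(I−A) = Cᵀ =
  [ 0.5000   0.1400   0.1200]
  [ 0.2200   0.5400   0.2000]
  [ 0.3800   0.1800   0.6800]
(I − A)⁻¹ = adj(I−A) / det(I−A) ≈
  [   1.3587     0.3804     0.3261]
  [   0.5978     1.4674     0.5435]
  [   1.0326     0.4891     1.8478]
x = (I − A)⁻¹ d = adj(I−A)·d / det(I−A), with det(I−A) = 0.3680:
  x_1 = (0.5000·225 + 0.1400·475 + 0.1200·275) / 0.3680 = 212.00 / 0.3680 ≈ 576.087
  x_2 = (0.2200·225 + 0.5400·475 + 0.2000·275) / 0.3680 = 361.00 / 0.3680 ≈ 980.978
  x_3 = (0.3800·225 + 0.1800·475 + 0.6800·275) / 0.3680 = 358.00 / 0.3680 ≈ 972.826

x_3 = 972.826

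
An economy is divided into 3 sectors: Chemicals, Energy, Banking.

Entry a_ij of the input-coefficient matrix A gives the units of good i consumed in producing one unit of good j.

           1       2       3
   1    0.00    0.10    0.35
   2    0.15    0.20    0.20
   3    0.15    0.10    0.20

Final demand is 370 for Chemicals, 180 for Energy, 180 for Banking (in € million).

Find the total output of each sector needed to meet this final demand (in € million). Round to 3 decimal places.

I − A =
  [   1.00    -0.10    -0.35]
  [  -0.15     0.80    -0.20]
  [  -0.15    -0.10     0.80]
Cofactors of I−A, C_ij = (−1)^(i+j)·(minor ij) (rows/columns in the sector order above):
  C_11 = (0.80)(0.80) − (-0.20)(-0.10) = 0.6200
  C_12 = −[(-0.15)(0.80) − (-0.20)(-0.15)] = 0.1500
  C_13 = (-0.15)(-0.10) − (0.80)(-0.15) = 0.1350
  C_21 = −[(-0.10)(0.80) − (-0.35)(-0.10)] = 0.1150
  C_22 = (1.00)(0.80) − (-0.35)(-0.15) = 0.7475
  C_23 = −[(1.00)(-0.10) − (-0.10)(-0.15)] = 0.1150
  C_31 = (-0.10)(-0.20) − (-0.35)(0.80) = 0.3000
  C_32 = −[(1.00)(-0.20) − (-0.35)(-0.15)] = 0.2525
  C_33 = (1.00)(0.80) − (-0.10)(-0.15) = 0.7850
det(I−A) = Σ_j (I−A)_1j·C_1j = (1.00)(0.6200) + (-0.10)(0.1500) + (-0.35)(0.1350) = 0.55775
adj(I−A) = Cᵀ =
  [ 0.6200   0.1150   0.3000]
  [ 0.1500   0.7475   0.2525]
  [ 0.1350   0.1150   0.7850]
(I − A)⁻¹ = adj(I−A) / det(I−A) ≈
  [   1.1116     0.2062     0.5379]
  [   0.2689     1.3402     0.4527]
  [   0.2420     0.2062     1.4074]
x = (I − A)⁻¹ d = adj(I−A)·d / det(I−A), with det(I−A) = 0.55775:
  x_1 = (0.6200·370 + 0.1150·180 + 0.3000·180) / 0.55775 = 304.10 / 0.55775 ≈ 545.226
  x_2 = (0.1500·370 + 0.7475·180 + 0.2525·180) / 0.55775 = 235.50 / 0.55775 ≈ 422.232
  x_3 = (0.1350·370 + 0.1150·180 + 0.7850·180) / 0.55775 = 211.95 / 0.55775 ≈ 380.009

x_1 = 545.226, x_2 = 422.232, x_3 = 380.009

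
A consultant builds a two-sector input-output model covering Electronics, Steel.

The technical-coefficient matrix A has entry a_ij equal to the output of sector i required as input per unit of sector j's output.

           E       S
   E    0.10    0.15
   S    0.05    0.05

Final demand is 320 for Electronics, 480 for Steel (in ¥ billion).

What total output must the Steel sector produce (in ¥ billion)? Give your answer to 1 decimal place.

x_S = 528.6

I − A =
  [   0.90    -0.15]
  [  -0.05     0.95]
det(I−A) = (0.90)(0.95) − (-0.15)(-0.05) = 0.8475
adj(I−A) = [[0.95, 0.15], [0.05, 0.90]]
(I − A)⁻¹ = adj(I−A) / det(I−A) ≈
  [   1.1209     0.1770]
  [   0.0590     1.0619]
x = (I − A)⁻¹ d = adj(I−A)·d / det(I−A), with det(I−A) = 0.8475:
  x_E = (0.95·320 + 0.15·480) / 0.8475 = 376.00 / 0.8475 ≈ 443.7
  x_S = (0.05·320 + 0.90·480) / 0.8475 = 448.00 / 0.8475 ≈ 528.6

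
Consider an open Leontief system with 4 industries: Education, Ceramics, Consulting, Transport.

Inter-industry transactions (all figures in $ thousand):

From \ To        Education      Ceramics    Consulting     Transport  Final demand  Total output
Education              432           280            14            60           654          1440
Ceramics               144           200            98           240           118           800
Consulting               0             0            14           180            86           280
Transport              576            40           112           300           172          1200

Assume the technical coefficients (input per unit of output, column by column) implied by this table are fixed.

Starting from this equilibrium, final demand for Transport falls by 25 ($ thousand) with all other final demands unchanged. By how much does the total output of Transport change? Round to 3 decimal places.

Technical coefficients a_ij = z_ij / X_j:
  a_11 = 432/1440 = 0.30, a_21 = 144/1440 = 0.10, a_31 = 0/1440 = 0.00, a_41 = 576/1440 = 0.40
  a_12 = 280/800 = 0.35, a_22 = 200/800 = 0.25, a_32 = 0/800 = 0.00, a_42 = 40/800 = 0.05
  a_13 = 14/280 = 0.05, a_23 = 98/280 = 0.35, a_33 = 14/280 = 0.05, a_43 = 112/280 = 0.40
  a_14 = 60/1200 = 0.05, a_24 = 240/1200 = 0.20, a_34 = 180/1200 = 0.15, a_44 = 300/1200 = 0.25
I − A =
  [   0.70    -0.35    -0.05    -0.05]
  [  -0.10     0.75    -0.35    -0.20]
  [   0.00     0.00     0.95    -0.15]
  [  -0.40    -0.05    -0.40     0.75]
Compute the cofactors C_ij = (−1)^(i+j)·(3×3 minor ij) of I−A; the adjugate is their transpose:
adj(I−A) = Cᵀ =
  [ 0.477250   0.231125   0.163375   0.126125]
  [ 0.162250   0.434750   0.242500   0.175250]
  [ 0.045750   0.026250   0.317250   0.073500]
  [ 0.289750   0.166250   0.272500   0.465500]
det(I−A) = Σ_j (I−A)_1j·C_1j = (0.70)(0.477250) + (-0.35)(0.162250) + (-0.05)(0.045750) + (-0.05)(0.289750) = 0.2605125
(I − A)⁻¹ = adj(I−A) / det(I−A) ≈
  [   1.8320     0.8872     0.6271     0.4841]
  [   0.6228     1.6688     0.9309     0.6727]
  [   0.1756     0.1008     1.2178     0.2821]
  [   1.1122     0.6382     1.0460     1.7869]
Δx = (I − A)⁻¹ Δd with Δd having -25 in the Transport component and 0 elsewhere.
So Δx_4 = L_44 · (-25), where L_44 = adj(I−A)_44 / det(I−A) = 0.465500 / 0.2605125.
Δx_4 = 0.465500 × (-25) / 0.2605125 = -11.6375 / 0.2605125 ≈ -44.672.

Δx_4 = -44.672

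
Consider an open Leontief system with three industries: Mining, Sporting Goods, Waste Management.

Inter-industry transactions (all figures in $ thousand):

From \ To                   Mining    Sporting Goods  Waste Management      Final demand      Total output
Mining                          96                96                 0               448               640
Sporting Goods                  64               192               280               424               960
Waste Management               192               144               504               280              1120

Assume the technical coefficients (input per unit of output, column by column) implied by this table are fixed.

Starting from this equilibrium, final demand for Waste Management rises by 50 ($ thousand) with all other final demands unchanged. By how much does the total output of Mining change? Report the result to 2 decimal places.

Δx_M = 3.80

Technical coefficients a_ij = z_ij / X_j:
  a_MM = 96/640 = 0.15, a_SM = 64/640 = 0.10, a_WM = 192/640 = 0.30
  a_MS = 96/960 = 0.10, a_SS = 192/960 = 0.20, a_WS = 144/960 = 0.15
  a_MW = 0/1120 = 0.00, a_SW = 280/1120 = 0.25, a_WW = 504/1120 = 0.45
I − A =
  [   0.85    -0.10     0.00]
  [  -0.10     0.80    -0.25]
  [  -0.30    -0.15     0.55]
Cofactors of I−A, C_ij = (−1)^(i+j)·(minor ij) (rows/columns in the sector order above):
  C_11 = (0.80)(0.55) − (-0.25)(-0.15) = 0.4025
  C_12 = −[(-0.10)(0.55) − (-0.25)(-0.30)] = 0.1300
  C_13 = (-0.10)(-0.15) − (0.80)(-0.30) = 0.2550
  C_21 = −[(-0.10)(0.55) − (0.00)(-0.15)] = 0.0550
  C_22 = (0.85)(0.55) − (0.00)(-0.30) = 0.4675
  C_23 = −[(0.85)(-0.15) − (-0.10)(-0.30)] = 0.1575
  C_31 = (-0.10)(-0.25) − (0.00)(0.80) = 0.0250
  C_32 = −[(0.85)(-0.25) − (0.00)(-0.10)] = 0.2125
  C_33 = (0.85)(0.80) − (-0.10)(-0.10) = 0.6700
det(I−A) = Σ_j (I−A)_1j·C_1j = (0.85)(0.4025) + (-0.10)(0.1300) + (0.00)(0.2550) = 0.329125
adj(I−A) = Cᵀ =
  [ 0.4025   0.0550   0.0250]
  [ 0.1300   0.4675   0.2125]
  [ 0.2550   0.1575   0.6700]
(I − A)⁻¹ = adj(I−A) / det(I−A) ≈
  [   1.2229     0.1671     0.0760]
  [   0.3950     1.4204     0.6457]
  [   0.7748     0.4785     2.0357]
Δx = (I − A)⁻¹ Δd with Δd having +50 in the Waste Management component and 0 elsewhere.
So Δx_M = L_MW · (+50), where L_MW = adj(I−A)_MW / det(I−A) = 0.0250 / 0.329125.
Δx_M = 0.0250 × (+50) / 0.329125 = 1.25 / 0.329125 ≈ 3.80.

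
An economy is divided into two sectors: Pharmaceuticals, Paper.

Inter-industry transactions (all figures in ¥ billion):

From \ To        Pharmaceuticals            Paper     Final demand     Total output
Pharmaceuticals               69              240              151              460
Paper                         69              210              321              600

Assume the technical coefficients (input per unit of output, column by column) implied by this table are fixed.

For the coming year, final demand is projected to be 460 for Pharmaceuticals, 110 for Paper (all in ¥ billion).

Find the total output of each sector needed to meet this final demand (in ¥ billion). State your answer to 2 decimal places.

Technical coefficients a_ij = z_ij / X_j:
  a_11 = 69/460 = 0.15, a_21 = 69/460 = 0.15
  a_12 = 240/600 = 0.40, a_22 = 210/600 = 0.35
I − A =
  [   0.85    -0.40]
  [  -0.15     0.65]
det(I−A) = (0.85)(0.65) − (-0.40)(-0.15) = 0.4925
adj(I−A) = [[0.65, 0.40], [0.15, 0.85]]
(I − A)⁻¹ = adj(I−A) / det(I−A) ≈
  [   1.3198     0.8122]
  [   0.3046     1.7259]
x = (I − A)⁻¹ d = adj(I−A)·d / det(I−A), with det(I−A) = 0.4925:
  x_1 = (0.65·460 + 0.40·110) / 0.4925 = 343.00 / 0.4925 ≈ 696.45
  x_2 = (0.15·460 + 0.85·110) / 0.4925 = 162.50 / 0.4925 ≈ 329.95

x_1 = 696.45, x_2 = 329.95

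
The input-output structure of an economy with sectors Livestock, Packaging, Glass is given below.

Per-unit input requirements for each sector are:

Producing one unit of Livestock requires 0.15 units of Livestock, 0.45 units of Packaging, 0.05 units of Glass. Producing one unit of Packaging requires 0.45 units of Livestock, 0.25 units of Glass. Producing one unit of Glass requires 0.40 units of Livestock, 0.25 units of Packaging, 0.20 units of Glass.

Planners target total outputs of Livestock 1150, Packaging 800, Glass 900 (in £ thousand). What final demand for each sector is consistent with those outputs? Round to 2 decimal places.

I − A =
  [   0.85    -0.45    -0.40]
  [  -0.45     1.00    -0.25]
  [  -0.05    -0.25     0.80]
d = (I − A) x:
  d_1 = (+0.85)·1150 + (-0.45)·800 + (-0.40)·900 = 257.50
  d_2 = (-0.45)·1150 + (+1.00)·800 + (-0.25)·900 = 57.50
  d_3 = (-0.05)·1150 + (-0.25)·800 + (+0.80)·900 = 462.50

d_1 = 257.50, d_2 = 57.50, d_3 = 462.50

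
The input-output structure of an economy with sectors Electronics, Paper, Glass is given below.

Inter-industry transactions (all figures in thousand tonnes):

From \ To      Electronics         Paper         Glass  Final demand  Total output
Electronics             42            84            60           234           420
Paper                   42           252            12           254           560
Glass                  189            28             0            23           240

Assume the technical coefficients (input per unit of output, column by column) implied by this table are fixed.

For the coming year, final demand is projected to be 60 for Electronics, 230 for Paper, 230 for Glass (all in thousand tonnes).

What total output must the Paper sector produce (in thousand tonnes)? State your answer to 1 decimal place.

Technical coefficients a_ij = z_ij / X_j:
  a_11 = 42/420 = 0.10, a_21 = 42/420 = 0.10, a_31 = 189/420 = 0.45
  a_12 = 84/560 = 0.15, a_22 = 252/560 = 0.45, a_32 = 28/560 = 0.05
  a_13 = 60/240 = 0.25, a_23 = 12/240 = 0.05, a_33 = 0/240 = 0.00
I − A =
  [   0.90    -0.15    -0.25]
  [  -0.10     0.55    -0.05]
  [  -0.45    -0.05     1.00]
Cofactors of I−A, C_ij = (−1)^(i+j)·(minor ij) (rows/columns in the sector order above):
  C_11 = (0.55)(1.00) − (-0.05)(-0.05) = 0.5475
  C_12 = −[(-0.10)(1.00) − (-0.05)(-0.45)] = 0.1225
  C_13 = (-0.10)(-0.05) − (0.55)(-0.45) = 0.2525
  C_21 = −[(-0.15)(1.00) − (-0.25)(-0.05)] = 0.1625
  C_22 = (0.90)(1.00) − (-0.25)(-0.45) = 0.7875
  C_23 = −[(0.90)(-0.05) − (-0.15)(-0.45)] = 0.1125
  C_31 = (-0.15)(-0.05) − (-0.25)(0.55) = 0.1450
  C_32 = −[(0.90)(-0.05) − (-0.25)(-0.10)] = 0.0700
  C_33 = (0.90)(0.55) − (-0.15)(-0.10) = 0.4800
det(I−A) = Σ_j (I−A)_1j·C_1j = (0.90)(0.5475) + (-0.15)(0.1225) + (-0.25)(0.2525) = 0.41125
adj(I−A) = Cᵀ =
  [ 0.5475   0.1625   0.1450]
  [ 0.1225   0.7875   0.0700]
  [ 0.2525   0.1125   0.4800]
(I − A)⁻¹ = adj(I−A) / det(I−A) ≈
  [   1.3313     0.3951     0.3526]
  [   0.2979     1.9149     0.1702]
  [   0.6140     0.2736     1.1672]
x = (I − A)⁻¹ d = adj(I−A)·d / det(I−A), with det(I−A) = 0.41125:
  x_1 = (0.5475·60 + 0.1625·230 + 0.1450·230) / 0.41125 = 103.575 / 0.41125 ≈ 251.9
  x_2 = (0.1225·60 + 0.7875·230 + 0.0700·230) / 0.41125 = 204.575 / 0.41125 ≈ 497.4
  x_3 = (0.2525·60 + 0.1125·230 + 0.4800·230) / 0.41125 = 151.425 / 0.41125 ≈ 368.2

x_2 = 497.4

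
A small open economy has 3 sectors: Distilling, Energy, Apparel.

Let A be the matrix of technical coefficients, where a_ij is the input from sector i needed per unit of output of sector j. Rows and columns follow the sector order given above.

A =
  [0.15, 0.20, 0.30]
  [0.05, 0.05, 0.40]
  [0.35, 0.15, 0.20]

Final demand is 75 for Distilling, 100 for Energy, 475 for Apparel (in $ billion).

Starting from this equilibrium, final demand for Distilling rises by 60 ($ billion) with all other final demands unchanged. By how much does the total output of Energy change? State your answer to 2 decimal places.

I − A =
  [   0.85    -0.20    -0.30]
  [  -0.05     0.95    -0.40]
  [  -0.35    -0.15     0.80]
Cofactors of I−A, C_ij = (−1)^(i+j)·(minor ij) (rows/columns in the sector order above):
  C_11 = (0.95)(0.80) − (-0.40)(-0.15) = 0.7000
  C_12 = −[(-0.05)(0.80) − (-0.40)(-0.35)] = 0.1800
  C_13 = (-0.05)(-0.15) − (0.95)(-0.35) = 0.3400
  C_21 = −[(-0.20)(0.80) − (-0.30)(-0.15)] = 0.2050
  C_22 = (0.85)(0.80) − (-0.30)(-0.35) = 0.5750
  C_23 = −[(0.85)(-0.15) − (-0.20)(-0.35)] = 0.1975
  C_31 = (-0.20)(-0.40) − (-0.30)(0.95) = 0.3650
  C_32 = −[(0.85)(-0.40) − (-0.30)(-0.05)] = 0.3550
  C_33 = (0.85)(0.95) − (-0.20)(-0.05) = 0.7975
det(I−A) = Σ_j (I−A)_1j·C_1j = (0.85)(0.7000) + (-0.20)(0.1800) + (-0.30)(0.3400) = 0.4570
adj(I−A) = Cᵀ =
  [ 0.7000   0.2050   0.3650]
  [ 0.1800   0.5750   0.3550]
  [ 0.3400   0.1975   0.7975]
(I − A)⁻¹ = adj(I−A) / det(I−A) ≈
  [   1.5317     0.4486     0.7987]
  [   0.3939     1.2582     0.7768]
  [   0.7440     0.4322     1.7451]
Δx = (I − A)⁻¹ Δd with Δd having +60 in the Distilling component and 0 elsewhere.
So Δx_E = L_ED · (+60), where L_ED = adj(I−A)_ED / det(I−A) = 0.1800 / 0.4570.
Δx_E = 0.1800 × (+60) / 0.4570 = 10.80 / 0.4570 ≈ 23.63.

Δx_E = 23.63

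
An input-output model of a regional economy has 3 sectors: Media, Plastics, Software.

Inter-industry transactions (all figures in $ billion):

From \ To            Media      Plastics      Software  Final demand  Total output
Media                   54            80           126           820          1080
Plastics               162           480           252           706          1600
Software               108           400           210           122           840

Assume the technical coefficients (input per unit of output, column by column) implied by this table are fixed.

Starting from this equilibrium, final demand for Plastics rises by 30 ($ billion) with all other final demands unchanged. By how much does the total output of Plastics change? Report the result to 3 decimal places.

Technical coefficients a_ij = z_ij / X_j:
  a_11 = 54/1080 = 0.05, a_21 = 162/1080 = 0.15, a_31 = 108/1080 = 0.10
  a_12 = 80/1600 = 0.05, a_22 = 480/1600 = 0.30, a_32 = 400/1600 = 0.25
  a_13 = 126/840 = 0.15, a_23 = 252/840 = 0.30, a_33 = 210/840 = 0.25
I − A =
  [   0.95    -0.05    -0.15]
  [  -0.15     0.70    -0.30]
  [  -0.10    -0.25     0.75]
Cofactors of I−A, C_ij = (−1)^(i+j)·(minor ij) (rows/columns in the sector order above):
  C_11 = (0.70)(0.75) − (-0.30)(-0.25) = 0.4500
  C_12 = −[(-0.15)(0.75) − (-0.30)(-0.10)] = 0.1425
  C_13 = (-0.15)(-0.25) − (0.70)(-0.10) = 0.1075
  C_21 = −[(-0.05)(0.75) − (-0.15)(-0.25)] = 0.0750
  C_22 = (0.95)(0.75) − (-0.15)(-0.10) = 0.6975
  C_23 = −[(0.95)(-0.25) − (-0.05)(-0.10)] = 0.2425
  C_31 = (-0.05)(-0.30) − (-0.15)(0.70) = 0.1200
  C_32 = −[(0.95)(-0.30) − (-0.15)(-0.15)] = 0.3075
  C_33 = (0.95)(0.70) − (-0.05)(-0.15) = 0.6575
det(I−A) = Σ_j (I−A)_1j·C_1j = (0.95)(0.4500) + (-0.05)(0.1425) + (-0.15)(0.1075) = 0.40425
adj(I−A) = Cᵀ =
  [ 0.4500   0.0750   0.1200]
  [ 0.1425   0.6975   0.3075]
  [ 0.1075   0.2425   0.6575]
(I − A)⁻¹ = adj(I−A) / det(I−A) ≈
  [   1.1132     0.1855     0.2968]
  [   0.3525     1.7254     0.7607]
  [   0.2659     0.5999     1.6265]
Δx = (I − A)⁻¹ Δd with Δd having +30 in the Plastics component and 0 elsewhere.
So Δx_2 = L_22 · (+30), where L_22 = adj(I−A)_22 / det(I−A) = 0.6975 / 0.40425.
Δx_2 = 0.6975 × (+30) / 0.40425 = 20.925 / 0.40425 ≈ 51.763.

Δx_2 = 51.763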